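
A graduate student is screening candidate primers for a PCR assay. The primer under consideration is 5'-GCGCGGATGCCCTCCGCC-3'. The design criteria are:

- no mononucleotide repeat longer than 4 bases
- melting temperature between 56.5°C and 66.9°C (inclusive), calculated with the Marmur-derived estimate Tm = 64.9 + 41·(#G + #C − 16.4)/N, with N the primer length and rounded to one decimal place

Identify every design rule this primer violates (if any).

Base counts: A=1, T=2, G=6, C=9 (length 18).
homopolymer run: longest run = 3 ✓
Tm: Tm = 64.9 + 41·(15 − 16.4)/18 = 61.7°C ✓

Meets all criteria.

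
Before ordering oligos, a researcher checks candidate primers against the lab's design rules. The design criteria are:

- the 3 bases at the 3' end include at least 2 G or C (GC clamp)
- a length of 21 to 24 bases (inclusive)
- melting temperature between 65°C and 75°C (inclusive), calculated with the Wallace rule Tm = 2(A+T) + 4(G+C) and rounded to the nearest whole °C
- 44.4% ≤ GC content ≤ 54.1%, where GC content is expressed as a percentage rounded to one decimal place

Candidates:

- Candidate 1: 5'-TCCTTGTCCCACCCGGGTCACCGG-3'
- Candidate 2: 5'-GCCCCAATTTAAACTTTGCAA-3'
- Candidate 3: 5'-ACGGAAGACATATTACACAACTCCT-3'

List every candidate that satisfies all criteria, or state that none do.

None of the candidates satisfy all criteria.

Candidate 1 (24 nt, A=2 T=5 G=6 C=11): 3' end CGG has 3 G/C ✓; length 24 ✓; Tm = 2·7 + 4·17 = 82°C, outside 65–75°C ✗; GC 17/24 = 70.8%, outside 44.4–54.1% ✗ — fails.
Candidate 2 (21 nt, A=7 T=6 G=2 C=6): 3' end CAA has 1 G/C, need ≥2 ✗; length 21 ✓; Tm = 2·13 + 4·8 = 58°C, outside 65–75°C ✗; GC 8/21 = 38.1%, outside 44.4–54.1% ✗ — fails.
Candidate 3 (25 nt, A=10 T=5 G=3 C=7): 3' end CCT has 2 G/C ✓; length 25, outside 21–24 ✗; Tm = 2·15 + 4·10 = 70°C ✓; GC 10/25 = 40.0%, outside 44.4–54.1% ✗ — fails.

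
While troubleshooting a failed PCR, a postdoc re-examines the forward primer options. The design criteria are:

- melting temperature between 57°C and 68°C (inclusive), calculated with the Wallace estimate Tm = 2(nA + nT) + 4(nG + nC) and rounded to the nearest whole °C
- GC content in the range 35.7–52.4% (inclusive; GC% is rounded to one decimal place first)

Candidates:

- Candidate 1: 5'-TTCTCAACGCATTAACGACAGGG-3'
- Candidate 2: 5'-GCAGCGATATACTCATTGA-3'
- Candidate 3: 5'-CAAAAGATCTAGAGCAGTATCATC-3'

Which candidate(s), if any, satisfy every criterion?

Candidate 1 (23 nt, A=7 T=5 G=5 C=6): Tm = 2·12 + 4·11 = 68°C ✓; GC 11/23 = 47.8% ✓ — passes.
Candidate 2 (19 nt, A=6 T=5 G=4 C=4): Tm = 2·11 + 4·8 = 54°C, outside 57–68°C ✗; GC 8/19 = 42.1% ✓ — fails.
Candidate 3 (24 nt, A=10 T=5 G=4 C=5): Tm = 2·15 + 4·9 = 66°C ✓; GC 9/24 = 37.5% ✓ — passes.

Candidate 1 and Candidate 3.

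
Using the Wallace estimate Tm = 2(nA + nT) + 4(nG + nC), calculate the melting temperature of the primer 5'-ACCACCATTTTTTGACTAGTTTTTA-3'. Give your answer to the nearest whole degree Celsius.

64°C

Base counts: A=6, T=12, G=2, C=5 (length 25).
Tm = 2·(6+12) + 4·(2+5) = 2·18 + 4·7 = 36 + 28 = 64°C.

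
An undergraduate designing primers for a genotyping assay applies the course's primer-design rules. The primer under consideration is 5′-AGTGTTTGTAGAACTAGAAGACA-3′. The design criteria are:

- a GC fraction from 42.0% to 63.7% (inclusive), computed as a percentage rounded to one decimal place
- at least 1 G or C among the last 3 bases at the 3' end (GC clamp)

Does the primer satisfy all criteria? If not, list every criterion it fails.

Fails: GC content.

Base counts: A=9, T=6, G=6, C=2 (length 23).
GC content: GC 8/23 = 34.8%, outside 42.0–63.7% ✗
GC clamp: 3' end ACA has 1 G/C ✓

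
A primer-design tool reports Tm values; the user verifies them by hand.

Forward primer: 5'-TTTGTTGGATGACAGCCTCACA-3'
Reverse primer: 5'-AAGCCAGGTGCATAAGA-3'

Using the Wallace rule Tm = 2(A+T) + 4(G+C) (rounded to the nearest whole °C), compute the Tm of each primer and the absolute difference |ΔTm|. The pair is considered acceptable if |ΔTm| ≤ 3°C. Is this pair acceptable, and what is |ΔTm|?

Forward: A=5 T=7 G=5 C=5 → Tm = 2·12 + 4·10 = 64°C.
Reverse: A=7 T=2 G=5 C=3 → Tm = 2·9 + 4·8 = 50°C.
|ΔTm| = |64 − 50| = 14°C, > 3°C.

|ΔTm| = 14°C; the pair is not acceptable.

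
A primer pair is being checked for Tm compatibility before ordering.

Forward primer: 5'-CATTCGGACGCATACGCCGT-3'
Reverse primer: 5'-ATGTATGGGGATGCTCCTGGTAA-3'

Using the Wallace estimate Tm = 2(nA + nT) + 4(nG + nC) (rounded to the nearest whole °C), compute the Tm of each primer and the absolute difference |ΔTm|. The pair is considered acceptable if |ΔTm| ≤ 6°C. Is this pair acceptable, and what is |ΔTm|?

|ΔTm| = 4°C; the pair is acceptable.

Forward: A=4 T=4 G=5 C=7 → Tm = 2·8 + 4·12 = 64°C.
Reverse: A=5 T=7 G=8 C=3 → Tm = 2·12 + 4·11 = 68°C.
|ΔTm| = |64 − 68| = 4°C, ≤ 6°C.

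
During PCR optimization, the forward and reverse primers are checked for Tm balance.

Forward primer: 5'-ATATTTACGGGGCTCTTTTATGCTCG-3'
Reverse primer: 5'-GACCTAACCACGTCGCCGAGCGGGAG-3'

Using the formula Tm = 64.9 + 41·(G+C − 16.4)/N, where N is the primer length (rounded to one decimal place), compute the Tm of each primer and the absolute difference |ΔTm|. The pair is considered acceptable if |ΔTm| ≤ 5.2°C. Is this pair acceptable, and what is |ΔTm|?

Forward: G+C = 11, N = 26 → Tm = 64.9 + 41·(11 − 16.4)/26 = 56.4°C.
Reverse: G+C = 18, N = 26 → Tm = 64.9 + 41·(18 − 16.4)/26 = 67.4°C.
|ΔTm| = |56.4 − 67.4| = 11.0°C, > 5.2°C.

|ΔTm| = 11.0°C; the pair is not acceptable.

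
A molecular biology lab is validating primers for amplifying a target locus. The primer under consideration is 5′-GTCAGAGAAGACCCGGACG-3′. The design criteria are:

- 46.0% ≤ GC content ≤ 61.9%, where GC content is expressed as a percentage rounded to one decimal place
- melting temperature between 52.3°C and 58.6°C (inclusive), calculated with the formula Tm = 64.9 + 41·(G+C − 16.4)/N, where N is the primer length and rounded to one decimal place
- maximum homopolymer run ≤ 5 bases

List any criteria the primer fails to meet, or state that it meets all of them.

Base counts: A=6, T=1, G=7, C=5 (length 19).
GC content: GC 12/19 = 63.2%, outside 46.0–61.9% ✗
Tm: Tm = 64.9 + 41·(12 − 16.4)/19 = 55.4°C ✓
homopolymer run: longest run = 3 ✓

Fails: GC content.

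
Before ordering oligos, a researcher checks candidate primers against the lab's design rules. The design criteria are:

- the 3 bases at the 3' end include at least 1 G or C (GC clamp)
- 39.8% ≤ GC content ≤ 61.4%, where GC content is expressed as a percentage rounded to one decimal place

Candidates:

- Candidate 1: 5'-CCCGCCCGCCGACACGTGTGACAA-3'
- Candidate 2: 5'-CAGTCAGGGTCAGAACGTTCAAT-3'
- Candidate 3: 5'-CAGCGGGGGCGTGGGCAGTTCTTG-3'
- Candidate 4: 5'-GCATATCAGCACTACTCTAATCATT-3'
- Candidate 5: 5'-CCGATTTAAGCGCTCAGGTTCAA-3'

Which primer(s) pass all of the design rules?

Candidate 1 (24 nt, A=5 T=2 G=6 C=11): 3' end CAA has 1 G/C ✓; GC 17/24 = 70.8%, outside 39.8–61.4% ✗ — fails.
Candidate 2 (23 nt, A=7 T=5 G=6 C=5): 3' end AAT has 0 G/C, need ≥1 ✗; GC 11/23 = 47.8% ✓ — fails.
Candidate 3 (24 nt, A=2 T=5 G=12 C=5): 3' end TTG has 1 G/C ✓; GC 17/24 = 70.8%, outside 39.8–61.4% ✗ — fails.
Candidate 4 (25 nt, A=8 T=8 G=2 C=7): 3' end ATT has 0 G/C, need ≥1 ✗; GC 9/25 = 36.0%, outside 39.8–61.4% ✗ — fails.
Candidate 5 (23 nt, A=6 T=6 G=5 C=6): 3' end CAA has 1 G/C ✓; GC 11/23 = 47.8% ✓ — passes.

Candidate 5 only.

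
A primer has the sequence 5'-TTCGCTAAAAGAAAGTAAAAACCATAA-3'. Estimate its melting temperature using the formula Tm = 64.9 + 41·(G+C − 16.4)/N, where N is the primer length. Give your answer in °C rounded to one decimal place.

Base counts: A=15, T=5, G=3, C=4; G+C = 7, N = 27.
Tm = 64.9 + 41·(7 − 16.4)/27 = 64.9 + -385.40/27 = 50.6°C.

50.6°C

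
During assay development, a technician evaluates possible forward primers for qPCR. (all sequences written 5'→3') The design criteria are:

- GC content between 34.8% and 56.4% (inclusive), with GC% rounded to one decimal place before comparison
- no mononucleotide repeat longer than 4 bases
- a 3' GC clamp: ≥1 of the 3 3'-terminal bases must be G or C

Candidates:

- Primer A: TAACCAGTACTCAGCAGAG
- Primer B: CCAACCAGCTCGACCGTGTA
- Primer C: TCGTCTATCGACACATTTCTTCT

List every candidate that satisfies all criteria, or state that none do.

Primer A and Primer C.

Primer A (19 nt, A=7 T=3 G=4 C=5): GC 9/19 = 47.4% ✓; longest run = 2 ✓; 3' end GAG has 2 G/C ✓ — passes.
Primer B (20 nt, A=5 T=3 G=4 C=8): GC 12/20 = 60.0%, outside 34.8–56.4% ✗; longest run = 2 ✓; 3' end GTA has 1 G/C ✓ — fails.
Primer C (23 nt, A=4 T=10 G=2 C=7): GC 9/23 = 39.1% ✓; longest run = 3 ✓; 3' end TCT has 1 G/C ✓ — passes.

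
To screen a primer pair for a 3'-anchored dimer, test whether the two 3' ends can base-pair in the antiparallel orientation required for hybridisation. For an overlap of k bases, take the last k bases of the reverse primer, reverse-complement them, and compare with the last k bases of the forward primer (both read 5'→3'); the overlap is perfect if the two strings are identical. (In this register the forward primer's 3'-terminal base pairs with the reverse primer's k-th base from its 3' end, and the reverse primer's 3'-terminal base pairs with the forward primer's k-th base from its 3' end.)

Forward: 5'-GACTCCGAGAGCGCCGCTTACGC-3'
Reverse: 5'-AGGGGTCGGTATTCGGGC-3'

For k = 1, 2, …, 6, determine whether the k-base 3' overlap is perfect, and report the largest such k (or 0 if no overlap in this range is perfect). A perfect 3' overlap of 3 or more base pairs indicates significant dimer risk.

Last 6 bases (5'→3') — forward …TTACGC, reverse …TCGGGC.
Reverse complement of the reverse primer's last 6 bases: GCCCGA; its first k bases are the reverse complement of the reverse primer's last k bases, so a perfect k-base overlap needs the forward primer's last k bases to equal them.
Comparing (forward last k vs required): k=1: C vs G ✗; k=2: GC vs GC ✓; k=3: CGC vs GCC ✗; k=4: ACGC vs GCCC ✗; k=5: TACGC vs GCCCG ✗; k=6: TTACGC vs GCCCGA ✗.
Only k = 2 is perfect, so the longest perfect 3' overlap is 2.

Longest perfect overlap: 2 complementary base pairs; below the dimer-risk threshold (threshold 3).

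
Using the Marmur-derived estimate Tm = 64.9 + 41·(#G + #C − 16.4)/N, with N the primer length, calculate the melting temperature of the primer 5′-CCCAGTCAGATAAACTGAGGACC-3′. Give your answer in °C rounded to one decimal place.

57.1°C

Base counts: A=8, T=3, G=5, C=7; G+C = 12, N = 23.
Tm = 64.9 + 41·(12 − 16.4)/23 = 64.9 + -180.40/23 = 57.1°C.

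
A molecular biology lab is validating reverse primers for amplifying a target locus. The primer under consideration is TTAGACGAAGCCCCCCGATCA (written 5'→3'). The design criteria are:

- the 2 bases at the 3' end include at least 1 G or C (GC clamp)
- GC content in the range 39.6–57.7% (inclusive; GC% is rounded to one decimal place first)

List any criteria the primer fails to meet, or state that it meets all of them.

Base counts: A=6, T=3, G=4, C=8 (length 21).
GC clamp: 3' end CA has 1 G/C ✓
GC content: GC 12/21 = 57.1% ✓

Meets all criteria.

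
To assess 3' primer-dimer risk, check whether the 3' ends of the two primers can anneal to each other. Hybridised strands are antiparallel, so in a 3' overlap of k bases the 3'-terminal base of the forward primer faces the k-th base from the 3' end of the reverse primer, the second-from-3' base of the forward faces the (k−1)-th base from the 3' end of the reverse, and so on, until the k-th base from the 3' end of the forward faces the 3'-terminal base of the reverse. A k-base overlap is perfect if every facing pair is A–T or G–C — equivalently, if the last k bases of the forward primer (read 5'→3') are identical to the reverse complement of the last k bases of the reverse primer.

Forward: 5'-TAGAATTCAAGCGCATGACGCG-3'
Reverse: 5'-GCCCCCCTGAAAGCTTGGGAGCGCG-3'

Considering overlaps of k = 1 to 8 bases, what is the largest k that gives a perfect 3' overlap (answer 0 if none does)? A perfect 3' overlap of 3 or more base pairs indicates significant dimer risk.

Last 8 bases (5'→3') — forward …ATGACGCG, reverse …GGAGCGCG.
Reverse complement of the reverse primer's last 8 bases: CGCGCTCC; its first k bases are the reverse complement of the reverse primer's last k bases, so a perfect k-base overlap needs the forward primer's last k bases to equal them.
Comparing (forward last k vs required): k=1: G vs C ✗; k=2: CG vs CG ✓; k=3: GCG vs CGC ✗; k=4: CGCG vs CGCG ✓; k=5: ACGCG vs CGCGC ✗; k=6: GACGCG vs CGCGCT ✗; k=7: TGACGCG vs CGCGCTC ✗; k=8: ATGACGCG vs CGCGCTCC ✗.
Perfect overlaps at k = 2, 4; the largest is 4.

Longest perfect overlap: 4 complementary base pairs; significant dimer risk (threshold 3).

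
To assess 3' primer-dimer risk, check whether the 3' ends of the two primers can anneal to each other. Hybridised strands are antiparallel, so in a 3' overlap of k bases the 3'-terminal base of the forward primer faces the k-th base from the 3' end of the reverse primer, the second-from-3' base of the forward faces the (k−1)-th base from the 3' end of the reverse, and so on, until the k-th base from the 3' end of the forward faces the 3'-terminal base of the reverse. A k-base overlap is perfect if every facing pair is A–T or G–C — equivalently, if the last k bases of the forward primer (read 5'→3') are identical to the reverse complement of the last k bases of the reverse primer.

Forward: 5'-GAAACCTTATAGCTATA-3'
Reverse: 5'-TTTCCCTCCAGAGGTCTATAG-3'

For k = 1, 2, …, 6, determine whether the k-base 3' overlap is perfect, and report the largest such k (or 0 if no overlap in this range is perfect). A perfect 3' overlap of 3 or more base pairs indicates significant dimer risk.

Last 6 bases (5'→3') — forward …GCTATA, reverse …CTATAG.
Reverse complement of the reverse primer's last 6 bases: CTATAG; its first k bases are the reverse complement of the reverse primer's last k bases, so a perfect k-base overlap needs the forward primer's last k bases to equal them.
Comparing (forward last k vs required): k=1: A vs C ✗; k=2: TA vs CT ✗; k=3: ATA vs CTA ✗; k=4: TATA vs CTAT ✗; k=5: CTATA vs CTATA ✓; k=6: GCTATA vs CTATAG ✗.
Only k = 5 is perfect, so the longest perfect 3' overlap is 5.

Longest perfect overlap: 5 complementary base pairs; significant dimer risk (threshold 3).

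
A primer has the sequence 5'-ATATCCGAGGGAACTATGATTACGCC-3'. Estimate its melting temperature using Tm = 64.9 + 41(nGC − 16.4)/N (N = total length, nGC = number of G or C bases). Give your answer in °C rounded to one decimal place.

Base counts: A=8, T=6, G=6, C=6; G+C = 12, N = 26.
Tm = 64.9 + 41·(12 − 16.4)/26 = 64.9 + -180.40/26 = 58.0°C.

58.0°C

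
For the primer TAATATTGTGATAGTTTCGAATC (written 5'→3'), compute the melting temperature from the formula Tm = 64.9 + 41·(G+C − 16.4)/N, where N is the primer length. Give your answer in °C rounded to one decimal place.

Base counts: A=7, T=10, G=4, C=2; G+C = 6, N = 23.
Tm = 64.9 + 41·(6 − 16.4)/23 = 64.9 + -426.40/23 = 46.4°C.

46.4°C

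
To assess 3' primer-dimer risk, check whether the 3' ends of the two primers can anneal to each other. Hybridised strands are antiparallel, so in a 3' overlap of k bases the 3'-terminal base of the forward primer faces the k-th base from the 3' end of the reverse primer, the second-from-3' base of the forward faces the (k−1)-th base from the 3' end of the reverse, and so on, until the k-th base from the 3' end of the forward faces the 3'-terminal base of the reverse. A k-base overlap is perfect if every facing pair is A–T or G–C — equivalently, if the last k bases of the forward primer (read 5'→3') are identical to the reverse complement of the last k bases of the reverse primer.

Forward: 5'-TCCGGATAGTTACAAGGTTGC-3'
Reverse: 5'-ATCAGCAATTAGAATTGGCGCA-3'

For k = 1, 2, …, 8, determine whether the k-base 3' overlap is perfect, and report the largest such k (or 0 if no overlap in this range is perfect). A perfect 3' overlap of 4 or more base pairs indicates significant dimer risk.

Last 8 bases (5'→3') — forward …AAGGTTGC, reverse …TTGGCGCA.
Reverse complement of the reverse primer's last 8 bases: TGCGCCAA; its first k bases are the reverse complement of the reverse primer's last k bases, so a perfect k-base overlap needs the forward primer's last k bases to equal them.
Comparing (forward last k vs required): k=1: C vs T ✗; k=2: GC vs TG ✗; k=3: TGC vs TGC ✓; k=4: TTGC vs TGCG ✗; k=5: GTTGC vs TGCGC ✗; k=6: GGTTGC vs TGCGCC ✗; k=7: AGGTTGC vs TGCGCCA ✗; k=8: AAGGTTGC vs TGCGCCAA ✗.
Only k = 3 is perfect, so the longest perfect 3' overlap is 3.

Longest perfect overlap: 3 complementary base pairs; below the dimer-risk threshold (threshold 4).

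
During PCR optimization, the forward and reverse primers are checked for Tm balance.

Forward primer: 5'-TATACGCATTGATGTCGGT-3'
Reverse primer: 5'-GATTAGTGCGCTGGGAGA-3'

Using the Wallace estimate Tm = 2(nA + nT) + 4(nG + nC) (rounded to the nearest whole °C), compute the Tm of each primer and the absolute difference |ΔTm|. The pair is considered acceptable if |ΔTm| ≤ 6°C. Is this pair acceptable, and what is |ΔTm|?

|ΔTm| = 2°C; the pair is acceptable.

Forward: A=4 T=7 G=5 C=3 → Tm = 2·11 + 4·8 = 54°C.
Reverse: A=4 T=4 G=8 C=2 → Tm = 2·8 + 4·10 = 56°C.
|ΔTm| = |54 − 56| = 2°C, ≤ 6°C.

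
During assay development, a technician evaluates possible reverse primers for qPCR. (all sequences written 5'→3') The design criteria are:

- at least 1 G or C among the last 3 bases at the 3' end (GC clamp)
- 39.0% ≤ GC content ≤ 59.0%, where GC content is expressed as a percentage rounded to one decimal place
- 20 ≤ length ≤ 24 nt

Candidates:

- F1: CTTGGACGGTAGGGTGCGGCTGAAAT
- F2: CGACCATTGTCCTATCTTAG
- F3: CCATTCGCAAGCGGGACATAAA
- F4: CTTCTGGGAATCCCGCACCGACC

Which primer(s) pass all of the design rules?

F1 (26 nt, A=5 T=6 G=11 C=4): 3' end AAT has 0 G/C, need ≥1 ✗; GC 15/26 = 57.7% ✓; length 26, outside 20–24 ✗ — fails.
F2 (20 nt, A=4 T=7 G=3 C=6): 3' end TAG has 1 G/C ✓; GC 9/20 = 45.0% ✓; length 20 ✓ — passes.
F3 (22 nt, A=8 T=3 G=5 C=6): 3' end AAA has 0 G/C, need ≥1 ✗; GC 11/22 = 50.0% ✓; length 22 ✓ — fails.
F4 (23 nt, A=4 T=4 G=5 C=10): 3' end ACC has 2 G/C ✓; GC 15/23 = 65.2%, outside 39.0–59.0% ✗; length 23 ✓ — fails.

F2 only.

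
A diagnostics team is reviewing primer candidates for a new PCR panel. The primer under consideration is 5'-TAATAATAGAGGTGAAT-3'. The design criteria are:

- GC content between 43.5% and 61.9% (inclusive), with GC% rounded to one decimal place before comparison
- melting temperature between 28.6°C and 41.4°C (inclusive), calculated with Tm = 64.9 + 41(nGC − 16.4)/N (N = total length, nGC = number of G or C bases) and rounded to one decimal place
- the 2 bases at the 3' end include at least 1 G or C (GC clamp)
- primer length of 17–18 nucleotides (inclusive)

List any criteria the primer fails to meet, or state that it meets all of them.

Base counts: A=8, T=5, G=4, C=0 (length 17).
GC content: GC 4/17 = 23.5%, outside 43.5–61.9% ✗
Tm: Tm = 64.9 + 41·(4 − 16.4)/17 = 35.0°C ✓
GC clamp: 3' end AT has 0 G/C, need ≥1 ✗
length: length 17 ✓

Fails: GC content, GC clamp.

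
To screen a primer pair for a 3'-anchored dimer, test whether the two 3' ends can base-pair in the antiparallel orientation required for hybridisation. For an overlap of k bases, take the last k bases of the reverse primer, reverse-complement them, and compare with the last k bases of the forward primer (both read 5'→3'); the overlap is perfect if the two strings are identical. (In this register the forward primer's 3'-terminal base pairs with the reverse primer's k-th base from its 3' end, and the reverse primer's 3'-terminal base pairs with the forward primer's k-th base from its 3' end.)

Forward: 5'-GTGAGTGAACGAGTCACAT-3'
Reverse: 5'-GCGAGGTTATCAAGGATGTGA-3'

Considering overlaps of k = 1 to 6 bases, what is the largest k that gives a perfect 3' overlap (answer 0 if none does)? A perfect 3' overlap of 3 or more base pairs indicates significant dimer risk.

Last 6 bases (5'→3') — forward …TCACAT, reverse …ATGTGA.
Reverse complement of the reverse primer's last 6 bases: TCACAT; its first k bases are the reverse complement of the reverse primer's last k bases, so a perfect k-base overlap needs the forward primer's last k bases to equal them.
Comparing (forward last k vs required): k=1: T vs T ✓; k=2: AT vs TC ✗; k=3: CAT vs TCA ✗; k=4: ACAT vs TCAC ✗; k=5: CACAT vs TCACA ✗; k=6: TCACAT vs TCACAT ✓.
Perfect overlaps at k = 1, 6; the largest is 6.

Longest perfect overlap: 6 complementary base pairs; significant dimer risk (threshold 3).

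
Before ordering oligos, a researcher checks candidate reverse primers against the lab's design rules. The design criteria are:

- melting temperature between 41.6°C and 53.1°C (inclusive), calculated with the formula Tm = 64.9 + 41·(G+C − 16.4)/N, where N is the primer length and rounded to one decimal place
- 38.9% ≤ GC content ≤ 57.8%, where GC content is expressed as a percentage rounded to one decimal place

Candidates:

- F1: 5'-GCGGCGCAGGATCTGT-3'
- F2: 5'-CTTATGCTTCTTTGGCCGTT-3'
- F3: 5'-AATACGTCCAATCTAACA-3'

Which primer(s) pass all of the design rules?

F2 only.

F1 (16 nt, A=2 T=3 G=7 C=4): Tm = 64.9 + 41·(11 − 16.4)/16 = 51.1°C ✓; GC 11/16 = 68.8%, outside 38.9–57.8% ✗ — fails.
F2 (20 nt, A=1 T=10 G=4 C=5): Tm = 64.9 + 41·(9 − 16.4)/20 = 49.7°C ✓; GC 9/20 = 45.0% ✓ — passes.
F3 (18 nt, A=8 T=4 G=1 C=5): Tm = 64.9 + 41·(6 − 16.4)/18 = 41.2°C, outside 41.6–53.1°C ✗; GC 6/18 = 33.3%, outside 38.9–57.8% ✗ — fails.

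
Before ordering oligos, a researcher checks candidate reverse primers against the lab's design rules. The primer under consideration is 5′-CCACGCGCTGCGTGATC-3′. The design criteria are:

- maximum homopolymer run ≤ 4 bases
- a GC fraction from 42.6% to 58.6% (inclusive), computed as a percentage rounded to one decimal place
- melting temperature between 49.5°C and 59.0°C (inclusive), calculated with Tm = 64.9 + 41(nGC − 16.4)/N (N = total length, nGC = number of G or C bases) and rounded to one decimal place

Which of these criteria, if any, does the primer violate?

Fails: GC content.

Base counts: A=2, T=3, G=5, C=7 (length 17).
homopolymer run: longest run = 2 ✓
GC content: GC 12/17 = 70.6%, outside 42.6–58.6% ✗
Tm: Tm = 64.9 + 41·(12 − 16.4)/17 = 54.3°C ✓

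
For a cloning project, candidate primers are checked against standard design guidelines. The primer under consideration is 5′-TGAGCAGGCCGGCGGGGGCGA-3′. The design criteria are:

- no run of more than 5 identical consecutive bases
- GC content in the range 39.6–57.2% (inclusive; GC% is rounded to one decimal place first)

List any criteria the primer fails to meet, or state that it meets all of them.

Base counts: A=3, T=1, G=12, C=5 (length 21).
homopolymer run: longest run = 5 ✓
GC content: GC 17/21 = 81.0%, outside 39.6–57.2% ✗

Fails: GC content.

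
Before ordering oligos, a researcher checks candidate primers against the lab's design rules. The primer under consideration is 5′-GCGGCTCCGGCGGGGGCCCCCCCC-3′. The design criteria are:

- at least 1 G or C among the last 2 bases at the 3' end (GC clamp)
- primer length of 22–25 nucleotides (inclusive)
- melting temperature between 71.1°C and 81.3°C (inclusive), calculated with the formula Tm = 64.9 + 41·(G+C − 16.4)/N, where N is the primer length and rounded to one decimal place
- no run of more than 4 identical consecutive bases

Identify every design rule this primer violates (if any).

Fails: homopolymer run.

Base counts: A=0, T=1, G=10, C=13 (length 24).
GC clamp: 3' end CC has 2 G/C ✓
length: length 24 ✓
Tm: Tm = 64.9 + 41·(23 − 16.4)/24 = 76.2°C ✓
homopolymer run: longest run = 8, exceeds 4 ✗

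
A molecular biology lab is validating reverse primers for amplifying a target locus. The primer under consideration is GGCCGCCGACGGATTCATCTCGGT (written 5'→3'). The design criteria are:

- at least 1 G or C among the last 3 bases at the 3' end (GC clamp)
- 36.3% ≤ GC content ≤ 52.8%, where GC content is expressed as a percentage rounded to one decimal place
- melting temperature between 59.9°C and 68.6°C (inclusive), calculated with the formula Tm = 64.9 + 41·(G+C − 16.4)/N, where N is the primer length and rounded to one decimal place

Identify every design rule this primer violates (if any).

Fails: GC content.

Base counts: A=3, T=5, G=8, C=8 (length 24).
GC clamp: 3' end GGT has 2 G/C ✓
GC content: GC 16/24 = 66.7%, outside 36.3–52.8% ✗
Tm: Tm = 64.9 + 41·(16 − 16.4)/24 = 64.2°C ✓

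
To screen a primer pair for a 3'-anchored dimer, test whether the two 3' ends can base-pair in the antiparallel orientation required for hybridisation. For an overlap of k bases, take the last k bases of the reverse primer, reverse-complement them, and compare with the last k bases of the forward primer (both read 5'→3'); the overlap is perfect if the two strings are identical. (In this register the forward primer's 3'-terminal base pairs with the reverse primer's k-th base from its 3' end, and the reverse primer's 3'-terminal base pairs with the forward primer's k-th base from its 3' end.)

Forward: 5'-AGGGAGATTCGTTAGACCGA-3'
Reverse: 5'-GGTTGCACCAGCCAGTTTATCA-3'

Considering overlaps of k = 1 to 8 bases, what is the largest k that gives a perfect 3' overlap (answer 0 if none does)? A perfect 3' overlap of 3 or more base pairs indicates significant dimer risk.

Last 8 bases (5'→3') — forward …TAGACCGA, reverse …GTTTATCA.
Reverse complement of the reverse primer's last 8 bases: TGATAAAC; its first k bases are the reverse complement of the reverse primer's last k bases, so a perfect k-base overlap needs the forward primer's last k bases to equal them.
Comparing (forward last k vs required): k=1: A vs T ✗; k=2: GA vs TG ✗; k=3: CGA vs TGA ✗; k=4: CCGA vs TGAT ✗; k=5: ACCGA vs TGATA ✗; k=6: GACCGA vs TGATAA ✗; k=7: AGACCGA vs TGATAAA ✗; k=8: TAGACCGA vs TGATAAAC ✗.
No overlap length from 1 to 8 is perfect, so the longest perfect 3' overlap is 0.

Longest perfect overlap: 0 complementary base pairs; below the dimer-risk threshold (threshold 3).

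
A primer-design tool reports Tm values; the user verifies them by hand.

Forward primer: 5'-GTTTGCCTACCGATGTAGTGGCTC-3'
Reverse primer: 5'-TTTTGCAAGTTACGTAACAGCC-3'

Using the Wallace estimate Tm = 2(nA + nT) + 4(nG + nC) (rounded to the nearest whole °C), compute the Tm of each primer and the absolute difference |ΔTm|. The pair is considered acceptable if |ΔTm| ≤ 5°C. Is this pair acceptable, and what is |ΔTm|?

|ΔTm| = 12°C; the pair is not acceptable.

Forward: A=3 T=8 G=7 C=6 → Tm = 2·11 + 4·13 = 74°C.
Reverse: A=6 T=7 G=4 C=5 → Tm = 2·13 + 4·9 = 62°C.
|ΔTm| = |74 − 62| = 12°C, > 5°C.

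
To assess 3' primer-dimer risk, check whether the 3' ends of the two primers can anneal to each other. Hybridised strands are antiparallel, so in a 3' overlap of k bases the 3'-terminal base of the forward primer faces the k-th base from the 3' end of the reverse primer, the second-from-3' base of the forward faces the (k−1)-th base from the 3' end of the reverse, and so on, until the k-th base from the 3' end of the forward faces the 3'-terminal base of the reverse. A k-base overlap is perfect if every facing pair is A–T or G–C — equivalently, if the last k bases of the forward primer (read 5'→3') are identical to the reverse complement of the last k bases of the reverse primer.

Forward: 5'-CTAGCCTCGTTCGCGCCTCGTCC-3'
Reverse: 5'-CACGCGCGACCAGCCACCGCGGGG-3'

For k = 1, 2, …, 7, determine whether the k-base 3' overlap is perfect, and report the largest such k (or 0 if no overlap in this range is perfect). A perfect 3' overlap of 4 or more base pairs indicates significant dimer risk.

Last 7 bases (5'→3') — forward …CTCGTCC, reverse …CGCGGGG.
Reverse complement of the reverse primer's last 7 bases: CCCCGCG; its first k bases are the reverse complement of the reverse primer's last k bases, so a perfect k-base overlap needs the forward primer's last k bases to equal them.
Comparing (forward last k vs required): k=1: C vs C ✓; k=2: CC vs CC ✓; k=3: TCC vs CCC ✗; k=4: GTCC vs CCCC ✗; k=5: CGTCC vs CCCCG ✗; k=6: TCGTCC vs CCCCGC ✗; k=7: CTCGTCC vs CCCCGCG ✗.
Perfect overlaps at k = 1, 2; the largest is 2.

Longest perfect overlap: 2 complementary base pairs; below the dimer-risk threshold (threshold 4).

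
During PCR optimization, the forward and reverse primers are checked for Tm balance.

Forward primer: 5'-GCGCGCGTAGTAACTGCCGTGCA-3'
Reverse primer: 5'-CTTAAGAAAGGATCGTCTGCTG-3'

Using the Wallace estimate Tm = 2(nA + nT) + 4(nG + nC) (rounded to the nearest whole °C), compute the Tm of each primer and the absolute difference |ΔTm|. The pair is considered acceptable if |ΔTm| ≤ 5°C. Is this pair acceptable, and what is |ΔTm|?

|ΔTm| = 12°C; the pair is not acceptable.

Forward: A=4 T=4 G=8 C=7 → Tm = 2·8 + 4·15 = 76°C.
Reverse: A=6 T=6 G=6 C=4 → Tm = 2·12 + 4·10 = 64°C.
|ΔTm| = |76 − 64| = 12°C, > 5°C.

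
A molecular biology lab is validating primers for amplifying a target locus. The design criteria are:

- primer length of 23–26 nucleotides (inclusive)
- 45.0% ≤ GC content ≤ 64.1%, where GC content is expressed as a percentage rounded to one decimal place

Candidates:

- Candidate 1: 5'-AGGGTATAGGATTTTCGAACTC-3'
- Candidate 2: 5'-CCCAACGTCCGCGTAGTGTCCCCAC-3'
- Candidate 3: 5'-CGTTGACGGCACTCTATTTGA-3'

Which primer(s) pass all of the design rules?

Candidate 1 (22 nt, A=6 T=7 G=6 C=3): length 22, outside 23–26 ✗; GC 9/22 = 40.9%, outside 45.0–64.1% ✗ — fails.
Candidate 2 (25 nt, A=4 T=4 G=5 C=12): length 25 ✓; GC 17/25 = 68.0%, outside 45.0–64.1% ✗ — fails.
Candidate 3 (21 nt, A=4 T=7 G=5 C=5): length 21, outside 23–26 ✗; GC 10/21 = 47.6% ✓ — fails.

None of the candidates satisfy all criteria.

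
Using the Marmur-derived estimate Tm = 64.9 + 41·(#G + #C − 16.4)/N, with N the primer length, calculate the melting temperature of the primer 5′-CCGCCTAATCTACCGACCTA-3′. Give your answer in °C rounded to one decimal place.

53.8°C

Base counts: A=5, T=4, G=2, C=9; G+C = 11, N = 20.
Tm = 64.9 + 41·(11 − 16.4)/20 = 64.9 + -221.40/20 = 53.8°C.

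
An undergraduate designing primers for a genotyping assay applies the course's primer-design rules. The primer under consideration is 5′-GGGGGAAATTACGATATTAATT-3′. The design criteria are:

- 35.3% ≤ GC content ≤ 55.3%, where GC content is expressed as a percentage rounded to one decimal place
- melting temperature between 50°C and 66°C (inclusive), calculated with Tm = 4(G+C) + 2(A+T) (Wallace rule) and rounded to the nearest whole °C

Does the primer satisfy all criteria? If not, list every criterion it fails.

Fails: GC content.

Base counts: A=8, T=7, G=6, C=1 (length 22).
GC content: GC 7/22 = 31.8%, outside 35.3–55.3% ✗
Tm: Tm = 2·15 + 4·7 = 58°C ✓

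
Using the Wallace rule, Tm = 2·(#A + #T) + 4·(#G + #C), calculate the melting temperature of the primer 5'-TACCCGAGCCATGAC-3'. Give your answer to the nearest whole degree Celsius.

Base counts: A=4, T=2, G=3, C=6 (length 15).
Tm = 2·(4+2) + 4·(3+6) = 2·6 + 4·9 = 12 + 36 = 48°C.

48°C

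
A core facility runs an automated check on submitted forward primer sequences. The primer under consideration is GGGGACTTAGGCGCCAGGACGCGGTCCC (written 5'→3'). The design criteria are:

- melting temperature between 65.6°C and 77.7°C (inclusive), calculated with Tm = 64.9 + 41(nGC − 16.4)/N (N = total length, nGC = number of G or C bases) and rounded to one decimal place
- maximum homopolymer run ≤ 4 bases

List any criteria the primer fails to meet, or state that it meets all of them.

Base counts: A=4, T=3, G=12, C=9 (length 28).
Tm: Tm = 64.9 + 41·(21 − 16.4)/28 = 71.6°C ✓
homopolymer run: longest run = 4 ✓

Meets all criteria.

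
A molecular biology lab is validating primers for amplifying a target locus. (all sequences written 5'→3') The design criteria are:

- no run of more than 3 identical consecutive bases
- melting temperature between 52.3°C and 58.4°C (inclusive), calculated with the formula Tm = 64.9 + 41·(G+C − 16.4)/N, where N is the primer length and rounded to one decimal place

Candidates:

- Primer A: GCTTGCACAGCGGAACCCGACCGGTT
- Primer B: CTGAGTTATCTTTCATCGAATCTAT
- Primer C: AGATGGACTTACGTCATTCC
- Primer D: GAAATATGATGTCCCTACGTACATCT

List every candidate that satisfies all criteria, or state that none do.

Primer D only.

Primer A (26 nt, A=5 T=4 G=8 C=9): longest run = 3 ✓; Tm = 64.9 + 41·(17 − 16.4)/26 = 65.8°C, outside 52.3–58.4°C ✗ — fails.
Primer B (25 nt, A=6 T=11 G=3 C=5): longest run = 3 ✓; Tm = 64.9 + 41·(8 − 16.4)/25 = 51.1°C, outside 52.3–58.4°C ✗ — fails.
Primer C (20 nt, A=5 T=6 G=4 C=5): longest run = 2 ✓; Tm = 64.9 + 41·(9 − 16.4)/20 = 49.7°C, outside 52.3–58.4°C ✗ — fails.
Primer D (26 nt, A=8 T=8 G=4 C=6): longest run = 3 ✓; Tm = 64.9 + 41·(10 − 16.4)/26 = 54.8°C ✓ — passes.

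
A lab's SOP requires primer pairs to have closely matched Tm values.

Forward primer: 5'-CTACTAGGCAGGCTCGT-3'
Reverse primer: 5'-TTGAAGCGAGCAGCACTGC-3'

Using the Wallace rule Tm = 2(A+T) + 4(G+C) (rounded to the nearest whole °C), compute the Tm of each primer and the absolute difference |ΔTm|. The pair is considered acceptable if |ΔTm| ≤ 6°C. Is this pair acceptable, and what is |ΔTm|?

Forward: A=3 T=4 G=5 C=5 → Tm = 2·7 + 4·10 = 54°C.
Reverse: A=5 T=3 G=6 C=5 → Tm = 2·8 + 4·11 = 60°C.
|ΔTm| = |54 − 60| = 6°C, ≤ 6°C.

|ΔTm| = 6°C; the pair is acceptable.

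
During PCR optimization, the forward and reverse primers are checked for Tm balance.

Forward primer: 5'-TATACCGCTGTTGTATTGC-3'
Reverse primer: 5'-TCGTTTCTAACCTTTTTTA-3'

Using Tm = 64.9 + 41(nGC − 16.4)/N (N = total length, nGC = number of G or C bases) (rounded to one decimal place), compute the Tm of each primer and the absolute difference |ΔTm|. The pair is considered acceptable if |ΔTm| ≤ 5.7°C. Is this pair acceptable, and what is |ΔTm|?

|ΔTm| = 6.5°C; the pair is not acceptable.

Forward: G+C = 8, N = 19 → Tm = 64.9 + 41·(8 − 16.4)/19 = 46.8°C.
Reverse: G+C = 5, N = 19 → Tm = 64.9 + 41·(5 − 16.4)/19 = 40.3°C.
|ΔTm| = |46.8 − 40.3| = 6.5°C, > 5.7°C.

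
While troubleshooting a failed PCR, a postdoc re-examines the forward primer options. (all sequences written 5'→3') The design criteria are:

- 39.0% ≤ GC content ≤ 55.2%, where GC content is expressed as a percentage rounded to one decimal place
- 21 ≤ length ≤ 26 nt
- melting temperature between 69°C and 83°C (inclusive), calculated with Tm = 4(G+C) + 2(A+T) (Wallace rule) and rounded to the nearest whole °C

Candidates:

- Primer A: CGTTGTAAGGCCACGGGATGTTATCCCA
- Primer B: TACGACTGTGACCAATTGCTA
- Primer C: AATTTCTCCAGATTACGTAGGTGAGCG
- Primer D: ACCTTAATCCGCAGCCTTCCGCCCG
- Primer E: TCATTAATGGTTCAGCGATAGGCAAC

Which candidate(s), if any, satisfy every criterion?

Primer A (28 nt, A=6 T=7 G=8 C=7): GC 15/28 = 53.6% ✓; length 28, outside 21–26 ✗; Tm = 2·13 + 4·15 = 86°C, outside 69–83°C ✗ — fails.
Primer B (21 nt, A=6 T=6 G=4 C=5): GC 9/21 = 42.9% ✓; length 21 ✓; Tm = 2·12 + 4·9 = 60°C, outside 69–83°C ✗ — fails.
Primer C (27 nt, A=7 T=8 G=7 C=5): GC 12/27 = 44.4% ✓; length 27, outside 21–26 ✗; Tm = 2·15 + 4·12 = 78°C ✓ — fails.
Primer D (25 nt, A=4 T=5 G=4 C=12): GC 16/25 = 64.0%, outside 39.0–55.2% ✗; length 25 ✓; Tm = 2·9 + 4·16 = 82°C ✓ — fails.
Primer E (26 nt, A=8 T=7 G=6 C=5): GC 11/26 = 42.3% ✓; length 26 ✓; Tm = 2·15 + 4·11 = 74°C ✓ — passes.

Primer E only.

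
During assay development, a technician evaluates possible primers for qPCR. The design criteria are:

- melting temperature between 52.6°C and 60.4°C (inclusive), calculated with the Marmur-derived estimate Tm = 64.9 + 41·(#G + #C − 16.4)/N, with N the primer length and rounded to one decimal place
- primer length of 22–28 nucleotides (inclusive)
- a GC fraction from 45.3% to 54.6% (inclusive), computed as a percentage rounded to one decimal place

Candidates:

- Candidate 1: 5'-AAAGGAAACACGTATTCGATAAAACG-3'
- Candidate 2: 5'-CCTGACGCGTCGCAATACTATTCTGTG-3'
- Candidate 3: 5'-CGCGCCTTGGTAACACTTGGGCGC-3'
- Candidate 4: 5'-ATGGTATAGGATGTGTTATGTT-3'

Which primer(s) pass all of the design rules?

Candidate 1 (26 nt, A=13 T=4 G=5 C=4): Tm = 64.9 + 41·(9 − 16.4)/26 = 53.2°C ✓; length 26 ✓; GC 9/26 = 34.6%, outside 45.3–54.6% ✗ — fails.
Candidate 2 (27 nt, A=5 T=8 G=6 C=8): Tm = 64.9 + 41·(14 − 16.4)/27 = 61.3°C, outside 52.6–60.4°C ✗; length 27 ✓; GC 14/27 = 51.9% ✓ — fails.
Candidate 3 (24 nt, A=3 T=5 G=8 C=8): Tm = 64.9 + 41·(16 − 16.4)/24 = 64.2°C, outside 52.6–60.4°C ✗; length 24 ✓; GC 16/24 = 66.7%, outside 45.3–54.6% ✗ — fails.
Candidate 4 (22 nt, A=5 T=10 G=7 C=0): Tm = 64.9 + 41·(7 − 16.4)/22 = 47.4°C, outside 52.6–60.4°C ✗; length 22 ✓; GC 7/22 = 31.8%, outside 45.3–54.6% ✗ — fails.

None of the candidates satisfy all criteria.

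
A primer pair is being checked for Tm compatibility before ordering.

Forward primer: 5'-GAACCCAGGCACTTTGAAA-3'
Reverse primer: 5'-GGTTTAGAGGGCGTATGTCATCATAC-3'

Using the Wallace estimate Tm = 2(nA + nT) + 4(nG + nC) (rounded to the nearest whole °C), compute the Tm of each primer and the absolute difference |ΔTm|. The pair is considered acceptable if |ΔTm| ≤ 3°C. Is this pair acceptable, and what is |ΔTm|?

Forward: A=7 T=3 G=4 C=5 → Tm = 2·10 + 4·9 = 56°C.
Reverse: A=6 T=8 G=8 C=4 → Tm = 2·14 + 4·12 = 76°C.
|ΔTm| = |56 − 76| = 20°C, > 3°C.

|ΔTm| = 20°C; the pair is not acceptable.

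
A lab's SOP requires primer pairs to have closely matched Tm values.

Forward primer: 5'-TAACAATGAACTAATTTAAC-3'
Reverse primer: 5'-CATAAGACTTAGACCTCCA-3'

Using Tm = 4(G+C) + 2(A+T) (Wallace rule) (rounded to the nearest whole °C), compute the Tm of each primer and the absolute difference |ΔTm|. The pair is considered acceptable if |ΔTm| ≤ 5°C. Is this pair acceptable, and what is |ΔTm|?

Forward: A=10 T=6 G=1 C=3 → Tm = 2·16 + 4·4 = 48°C.
Reverse: A=7 T=4 G=2 C=6 → Tm = 2·11 + 4·8 = 54°C.
|ΔTm| = |48 − 54| = 6°C, > 5°C.

|ΔTm| = 6°C; the pair is not acceptable.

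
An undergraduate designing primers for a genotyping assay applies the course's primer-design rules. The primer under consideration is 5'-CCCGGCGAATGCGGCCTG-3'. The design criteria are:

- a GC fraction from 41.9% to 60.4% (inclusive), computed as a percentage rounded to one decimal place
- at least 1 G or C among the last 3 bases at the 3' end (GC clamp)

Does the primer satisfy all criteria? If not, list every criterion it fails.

Base counts: A=2, T=2, G=7, C=7 (length 18).
GC content: GC 14/18 = 77.8%, outside 41.9–60.4% ✗
GC clamp: 3' end CTG has 2 G/C ✓

Fails: GC content.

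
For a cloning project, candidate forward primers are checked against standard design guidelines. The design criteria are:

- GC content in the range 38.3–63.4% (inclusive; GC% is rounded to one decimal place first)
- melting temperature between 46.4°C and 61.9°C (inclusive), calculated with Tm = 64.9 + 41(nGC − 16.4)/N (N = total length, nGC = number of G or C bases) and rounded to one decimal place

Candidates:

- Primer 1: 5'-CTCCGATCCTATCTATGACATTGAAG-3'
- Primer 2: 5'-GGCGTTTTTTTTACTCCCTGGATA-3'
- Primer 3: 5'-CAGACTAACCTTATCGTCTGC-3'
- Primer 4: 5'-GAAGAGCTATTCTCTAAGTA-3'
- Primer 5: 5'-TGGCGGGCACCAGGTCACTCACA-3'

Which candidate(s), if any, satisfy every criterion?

Primer 1 (26 nt, A=7 T=8 G=4 C=7): GC 11/26 = 42.3% ✓; Tm = 64.9 + 41·(11 − 16.4)/26 = 56.4°C ✓ — passes.
Primer 2 (24 nt, A=3 T=11 G=5 C=5): GC 10/24 = 41.7% ✓; Tm = 64.9 + 41·(10 − 16.4)/24 = 54.0°C ✓ — passes.
Primer 3 (21 nt, A=5 T=6 G=3 C=7): GC 10/21 = 47.6% ✓; Tm = 64.9 + 41·(10 − 16.4)/21 = 52.4°C ✓ — passes.
Primer 4 (20 nt, A=7 T=6 G=4 C=3): GC 7/20 = 35.0%, outside 38.3–63.4% ✗; Tm = 64.9 + 41·(7 − 16.4)/20 = 45.6°C, outside 46.4–61.9°C ✗ — fails.
Primer 5 (23 nt, A=5 T=3 G=7 C=8): GC 15/23 = 65.2%, outside 38.3–63.4% ✗; Tm = 64.9 + 41·(15 − 16.4)/23 = 62.4°C, outside 46.4–61.9°C ✗ — fails.

Primer 1, Primer 2 and Primer 3.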